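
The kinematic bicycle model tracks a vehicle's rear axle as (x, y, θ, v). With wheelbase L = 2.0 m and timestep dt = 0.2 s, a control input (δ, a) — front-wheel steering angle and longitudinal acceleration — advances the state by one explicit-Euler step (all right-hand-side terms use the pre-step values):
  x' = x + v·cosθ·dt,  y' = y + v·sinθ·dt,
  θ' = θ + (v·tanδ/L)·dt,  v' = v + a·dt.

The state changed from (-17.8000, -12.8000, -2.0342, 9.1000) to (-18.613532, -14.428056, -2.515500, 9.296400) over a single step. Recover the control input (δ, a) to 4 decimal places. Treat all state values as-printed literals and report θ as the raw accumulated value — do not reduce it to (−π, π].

δ = -0.4865, a = 0.9820

a = (v'−v)/dt = (0.196400)/0.2 = 0.9820
Δθ = θ'−θ = -0.481300;  (v·dt/L) = 9.1000·0.2/2.0 = 0.910000
tan δ = Δθ·L/(v·dt) = -0.528901  →  δ = -0.4865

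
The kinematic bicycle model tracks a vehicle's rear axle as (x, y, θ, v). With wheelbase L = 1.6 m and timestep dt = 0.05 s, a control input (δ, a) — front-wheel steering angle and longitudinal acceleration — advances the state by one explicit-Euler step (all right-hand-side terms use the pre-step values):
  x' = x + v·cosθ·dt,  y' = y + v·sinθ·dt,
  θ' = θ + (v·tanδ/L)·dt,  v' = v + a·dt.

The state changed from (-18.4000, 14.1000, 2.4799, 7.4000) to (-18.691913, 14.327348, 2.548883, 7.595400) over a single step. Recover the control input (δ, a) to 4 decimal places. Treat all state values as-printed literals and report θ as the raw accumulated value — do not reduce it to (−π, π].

δ = 0.2899, a = 3.9080

a = (v'−v)/dt = (0.195400)/0.05 = 3.9080
Δθ = θ'−θ = 0.068983;  (v·dt/L) = 7.4000·0.05/1.6 = 0.231250
tan δ = Δθ·L/(v·dt) = 0.298305  →  δ = 0.2899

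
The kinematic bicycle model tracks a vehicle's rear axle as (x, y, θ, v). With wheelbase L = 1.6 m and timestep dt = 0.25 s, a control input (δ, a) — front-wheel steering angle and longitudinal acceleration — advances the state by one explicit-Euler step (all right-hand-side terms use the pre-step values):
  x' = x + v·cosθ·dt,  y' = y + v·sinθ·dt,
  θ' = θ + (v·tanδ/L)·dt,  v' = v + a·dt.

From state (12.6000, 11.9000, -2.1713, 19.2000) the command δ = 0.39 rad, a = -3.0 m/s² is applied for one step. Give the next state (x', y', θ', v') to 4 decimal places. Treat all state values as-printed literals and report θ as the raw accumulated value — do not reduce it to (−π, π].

(9.8877, 7.9398, -0.9381, 18.4500)

x' = 12.6000 + 19.2000·cos(-2.1713)·0.25 = 9.8877
y' = 11.9000 + 19.2000·sin(-2.1713)·0.25 = 7.9398
θ' = -2.1713 + (19.2000/1.6)·tan(0.39)·0.25 = -0.9381
v' = 19.2000 − 3.0000·0.25 = 18.4500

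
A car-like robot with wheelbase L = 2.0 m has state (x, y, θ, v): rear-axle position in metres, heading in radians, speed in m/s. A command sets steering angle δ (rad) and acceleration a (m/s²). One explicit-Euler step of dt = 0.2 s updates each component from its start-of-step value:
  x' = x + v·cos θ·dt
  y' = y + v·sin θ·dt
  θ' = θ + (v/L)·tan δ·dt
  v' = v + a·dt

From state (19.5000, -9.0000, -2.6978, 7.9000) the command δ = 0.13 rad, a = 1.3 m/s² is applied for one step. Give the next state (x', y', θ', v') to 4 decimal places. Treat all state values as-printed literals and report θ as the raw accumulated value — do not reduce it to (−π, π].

(18.0731, -9.6784, -2.5945, 8.1600)

x' = 19.5000 + 7.9000·cos(-2.6978)·0.2 = 18.0731
y' = -9.0000 + 7.9000·sin(-2.6978)·0.2 = -9.6784
θ' = -2.6978 + (7.9000/2.0)·tan(0.13)·0.2 = -2.5945
v' = 7.9000 + 1.3000·0.2 = 8.1600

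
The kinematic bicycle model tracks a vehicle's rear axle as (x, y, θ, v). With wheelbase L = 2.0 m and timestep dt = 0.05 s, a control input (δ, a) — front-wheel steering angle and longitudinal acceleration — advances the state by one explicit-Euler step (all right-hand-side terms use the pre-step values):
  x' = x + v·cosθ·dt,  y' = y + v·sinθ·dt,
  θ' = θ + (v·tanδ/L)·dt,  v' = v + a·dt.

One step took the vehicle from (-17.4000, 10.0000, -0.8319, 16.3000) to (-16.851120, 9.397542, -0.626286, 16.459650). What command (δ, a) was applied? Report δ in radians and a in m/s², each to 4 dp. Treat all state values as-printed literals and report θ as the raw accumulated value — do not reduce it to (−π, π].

δ = 0.4673, a = 3.1930

a = (v'−v)/dt = (0.159650)/0.05 = 3.1930
Δθ = θ'−θ = 0.205614;  (v·dt/L) = 16.3000·0.05/2.0 = 0.407500
tan δ = Δθ·L/(v·dt) = 0.504574  →  δ = 0.4673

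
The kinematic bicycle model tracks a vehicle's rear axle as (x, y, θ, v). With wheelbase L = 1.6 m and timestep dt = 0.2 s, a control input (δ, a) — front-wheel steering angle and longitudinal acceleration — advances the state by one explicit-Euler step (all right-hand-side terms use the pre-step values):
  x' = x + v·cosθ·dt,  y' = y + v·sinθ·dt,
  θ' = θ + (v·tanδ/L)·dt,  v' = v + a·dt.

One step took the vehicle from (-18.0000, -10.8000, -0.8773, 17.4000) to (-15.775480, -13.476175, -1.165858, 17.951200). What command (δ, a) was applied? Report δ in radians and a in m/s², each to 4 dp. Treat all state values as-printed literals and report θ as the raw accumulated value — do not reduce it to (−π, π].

δ = -0.1319, a = 2.7560

a = (v'−v)/dt = (0.551200)/0.2 = 2.7560
Δθ = θ'−θ = -0.288558;  (v·dt/L) = 17.4000·0.2/1.6 = 2.175000
tan δ = Δθ·L/(v·dt) = -0.132670  →  δ = -0.1319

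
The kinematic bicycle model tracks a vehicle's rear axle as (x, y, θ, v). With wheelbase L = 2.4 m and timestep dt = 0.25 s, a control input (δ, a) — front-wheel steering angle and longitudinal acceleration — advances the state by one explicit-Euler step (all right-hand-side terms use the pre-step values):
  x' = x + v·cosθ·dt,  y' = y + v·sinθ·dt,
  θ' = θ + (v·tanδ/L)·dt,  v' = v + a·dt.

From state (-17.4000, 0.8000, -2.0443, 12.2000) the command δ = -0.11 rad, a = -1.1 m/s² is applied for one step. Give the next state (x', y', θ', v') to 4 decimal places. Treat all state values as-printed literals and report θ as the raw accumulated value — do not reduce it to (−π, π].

(-18.7908, -1.9144, -2.1847, 11.9250)

x' = -17.4000 + 12.2000·cos(-2.0443)·0.25 = -18.7908
y' = 0.8000 + 12.2000·sin(-2.0443)·0.25 = -1.9144
θ' = -2.0443 + (12.2000/2.4)·tan(-0.11)·0.25 = -2.1847
v' = 12.2000 − 1.1000·0.25 = 11.9250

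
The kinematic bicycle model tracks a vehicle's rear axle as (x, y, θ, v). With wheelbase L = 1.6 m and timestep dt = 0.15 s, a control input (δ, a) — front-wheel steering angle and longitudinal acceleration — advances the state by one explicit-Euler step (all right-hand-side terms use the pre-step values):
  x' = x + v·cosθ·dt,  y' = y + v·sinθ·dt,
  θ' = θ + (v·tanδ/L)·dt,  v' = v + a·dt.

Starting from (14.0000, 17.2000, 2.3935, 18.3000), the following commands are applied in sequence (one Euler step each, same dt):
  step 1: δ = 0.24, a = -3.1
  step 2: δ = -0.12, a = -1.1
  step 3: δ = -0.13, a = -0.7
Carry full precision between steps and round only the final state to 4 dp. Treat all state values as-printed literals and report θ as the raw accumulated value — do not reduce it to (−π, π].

(7.1685, 21.2693, 2.3952, 17.5650)

after step 1 (δ=0.24, a=-3.1): (11.987949, 19.067264, 2.813342, 17.835000)
after step 2 (δ=-0.12, a=-1.1): (9.455536, 19.929731, 2.611730, 17.670000)
after step 3 (δ=-0.13, a=-0.7): (7.168483, 21.269334, 2.395155, 17.565000)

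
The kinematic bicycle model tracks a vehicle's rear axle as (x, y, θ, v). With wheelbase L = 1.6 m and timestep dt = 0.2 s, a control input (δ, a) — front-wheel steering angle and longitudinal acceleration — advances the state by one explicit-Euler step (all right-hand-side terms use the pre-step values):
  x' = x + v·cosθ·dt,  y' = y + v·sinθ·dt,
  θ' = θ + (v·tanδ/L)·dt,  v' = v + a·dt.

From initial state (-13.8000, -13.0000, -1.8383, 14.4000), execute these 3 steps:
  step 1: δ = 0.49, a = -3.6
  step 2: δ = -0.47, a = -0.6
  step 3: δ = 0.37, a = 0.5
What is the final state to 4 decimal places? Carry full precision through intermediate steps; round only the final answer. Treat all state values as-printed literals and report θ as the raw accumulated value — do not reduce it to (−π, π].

after step 1 (δ=0.49, a=-3.6): (-14.561255, -15.777569, -0.878201, 13.680000)
after step 2 (δ=-0.47, a=-0.6): (-12.814220, -17.883172, -1.746823, 13.560000)
after step 3 (δ=0.37, a=0.5): (-13.289142, -20.553264, -1.089395, 13.660000)

(-13.2891, -20.5533, -1.0894, 13.6600)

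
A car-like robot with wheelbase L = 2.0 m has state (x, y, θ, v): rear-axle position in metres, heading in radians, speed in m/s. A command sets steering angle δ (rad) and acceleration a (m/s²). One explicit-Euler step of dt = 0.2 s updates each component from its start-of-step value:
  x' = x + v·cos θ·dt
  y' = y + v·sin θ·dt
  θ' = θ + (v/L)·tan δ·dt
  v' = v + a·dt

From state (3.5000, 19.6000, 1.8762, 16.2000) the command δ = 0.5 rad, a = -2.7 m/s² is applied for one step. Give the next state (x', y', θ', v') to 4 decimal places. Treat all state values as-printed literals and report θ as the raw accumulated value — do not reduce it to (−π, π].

x' = 3.5000 + 16.2000·cos(1.8762)·0.2 = 2.5258
y' = 19.6000 + 16.2000·sin(1.8762)·0.2 = 22.6901
θ' = 1.8762 + (16.2000/2.0)·tan(0.5)·0.2 = 2.7612
v' = 16.2000 − 2.7000·0.2 = 15.6600

(2.5258, 22.6901, 2.7612, 15.6600)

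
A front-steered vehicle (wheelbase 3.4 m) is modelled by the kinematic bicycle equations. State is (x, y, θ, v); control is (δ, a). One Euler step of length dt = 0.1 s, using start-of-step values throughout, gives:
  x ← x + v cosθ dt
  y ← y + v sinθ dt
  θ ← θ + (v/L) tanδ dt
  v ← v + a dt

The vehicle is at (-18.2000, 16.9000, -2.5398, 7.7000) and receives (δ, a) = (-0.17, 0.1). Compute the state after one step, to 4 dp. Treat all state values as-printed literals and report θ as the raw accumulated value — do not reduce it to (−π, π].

(-18.8347, 16.4641, -2.5787, 7.7100)

x' = -18.2000 + 7.7000·cos(-2.5398)·0.1 = -18.8347
y' = 16.9000 + 7.7000·sin(-2.5398)·0.1 = 16.4641
θ' = -2.5398 + (7.7000/3.4)·tan(-0.17)·0.1 = -2.5787
v' = 7.7000 + 0.1000·0.1 = 7.7100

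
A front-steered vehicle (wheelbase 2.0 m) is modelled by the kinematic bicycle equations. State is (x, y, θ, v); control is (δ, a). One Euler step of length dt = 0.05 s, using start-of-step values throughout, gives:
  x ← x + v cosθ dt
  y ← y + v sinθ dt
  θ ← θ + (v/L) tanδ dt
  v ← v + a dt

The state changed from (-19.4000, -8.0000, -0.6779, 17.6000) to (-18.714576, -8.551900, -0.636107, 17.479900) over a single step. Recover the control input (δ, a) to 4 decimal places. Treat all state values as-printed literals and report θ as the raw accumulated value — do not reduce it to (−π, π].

a = (v'−v)/dt = (-0.120100)/0.05 = -2.4020
Δθ = θ'−θ = 0.041793;  (v·dt/L) = 17.6000·0.05/2.0 = 0.440000
tan δ = Δθ·L/(v·dt) = 0.094984  →  δ = 0.0947

δ = 0.0947, a = -2.4020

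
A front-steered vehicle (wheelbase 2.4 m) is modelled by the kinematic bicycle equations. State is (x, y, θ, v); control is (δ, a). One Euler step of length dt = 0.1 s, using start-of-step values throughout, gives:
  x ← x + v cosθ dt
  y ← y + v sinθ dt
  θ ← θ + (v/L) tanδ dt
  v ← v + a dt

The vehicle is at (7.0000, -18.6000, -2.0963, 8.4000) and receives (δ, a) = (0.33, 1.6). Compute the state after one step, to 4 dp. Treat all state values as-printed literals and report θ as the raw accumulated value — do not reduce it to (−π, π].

x' = 7.0000 + 8.4000·cos(-2.0963)·0.1 = 6.5786
y' = -18.6000 + 8.4000·sin(-2.0963)·0.1 = -19.3267
θ' = -2.0963 + (8.4000/2.4)·tan(0.33)·0.1 = -1.9764
v' = 8.4000 + 1.6000·0.1 = 8.5600

(6.5786, -19.3267, -1.9764, 8.5600)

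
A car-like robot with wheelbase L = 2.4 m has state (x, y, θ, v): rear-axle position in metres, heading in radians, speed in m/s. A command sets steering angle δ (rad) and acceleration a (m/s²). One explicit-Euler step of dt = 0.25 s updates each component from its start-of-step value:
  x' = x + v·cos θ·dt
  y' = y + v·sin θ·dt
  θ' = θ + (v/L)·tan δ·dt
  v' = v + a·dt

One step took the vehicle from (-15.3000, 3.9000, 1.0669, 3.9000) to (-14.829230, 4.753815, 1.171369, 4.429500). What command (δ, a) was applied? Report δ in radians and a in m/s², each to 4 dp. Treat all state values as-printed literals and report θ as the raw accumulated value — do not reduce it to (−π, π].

δ = 0.2517, a = 2.1180

a = (v'−v)/dt = (0.529500)/0.25 = 2.1180
Δθ = θ'−θ = 0.104469;  (v·dt/L) = 3.9000·0.25/2.4 = 0.406250
tan δ = Δθ·L/(v·dt) = 0.257154  →  δ = 0.2517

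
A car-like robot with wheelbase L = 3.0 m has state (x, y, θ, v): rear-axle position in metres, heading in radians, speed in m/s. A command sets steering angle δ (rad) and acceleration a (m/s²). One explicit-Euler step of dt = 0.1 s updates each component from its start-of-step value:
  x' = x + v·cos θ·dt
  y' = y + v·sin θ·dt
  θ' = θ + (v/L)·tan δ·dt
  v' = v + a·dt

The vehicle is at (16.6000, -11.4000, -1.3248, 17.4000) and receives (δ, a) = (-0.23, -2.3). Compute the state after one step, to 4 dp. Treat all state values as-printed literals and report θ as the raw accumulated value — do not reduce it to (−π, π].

x' = 16.6000 + 17.4000·cos(-1.3248)·0.1 = 17.0237
y' = -11.4000 + 17.4000·sin(-1.3248)·0.1 = -13.0876
θ' = -1.3248 + (17.4000/3.0)·tan(-0.23)·0.1 = -1.4606
v' = 17.4000 − 2.3000·0.1 = 17.1700

(17.0237, -13.0876, -1.4606, 17.1700)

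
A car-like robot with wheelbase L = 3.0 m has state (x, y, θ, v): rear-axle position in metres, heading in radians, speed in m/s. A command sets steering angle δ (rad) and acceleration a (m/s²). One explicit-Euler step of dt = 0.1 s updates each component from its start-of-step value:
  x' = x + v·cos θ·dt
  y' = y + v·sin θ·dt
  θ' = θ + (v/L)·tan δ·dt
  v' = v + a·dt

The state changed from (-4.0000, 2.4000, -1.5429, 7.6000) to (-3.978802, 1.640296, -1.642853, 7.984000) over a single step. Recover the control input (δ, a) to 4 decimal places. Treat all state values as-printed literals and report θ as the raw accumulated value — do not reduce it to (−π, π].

δ = -0.3758, a = 3.8400

a = (v'−v)/dt = (0.384000)/0.1 = 3.8400
Δθ = θ'−θ = -0.099953;  (v·dt/L) = 7.6000·0.1/3.0 = 0.253333
tan δ = Δθ·L/(v·dt) = -0.394551  →  δ = -0.3758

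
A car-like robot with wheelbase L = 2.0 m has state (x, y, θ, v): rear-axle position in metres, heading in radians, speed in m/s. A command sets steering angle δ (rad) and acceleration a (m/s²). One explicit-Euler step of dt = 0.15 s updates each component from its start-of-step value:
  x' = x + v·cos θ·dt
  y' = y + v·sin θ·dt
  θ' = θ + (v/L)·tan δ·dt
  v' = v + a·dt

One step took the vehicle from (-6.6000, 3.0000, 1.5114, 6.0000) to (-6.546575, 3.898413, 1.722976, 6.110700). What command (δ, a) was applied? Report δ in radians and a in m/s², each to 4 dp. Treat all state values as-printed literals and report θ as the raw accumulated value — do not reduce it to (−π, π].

a = (v'−v)/dt = (0.110700)/0.15 = 0.7380
Δθ = θ'−θ = 0.211576;  (v·dt/L) = 6.0000·0.15/2.0 = 0.450000
tan δ = Δθ·L/(v·dt) = 0.470169  →  δ = 0.4395

δ = 0.4395, a = 0.7380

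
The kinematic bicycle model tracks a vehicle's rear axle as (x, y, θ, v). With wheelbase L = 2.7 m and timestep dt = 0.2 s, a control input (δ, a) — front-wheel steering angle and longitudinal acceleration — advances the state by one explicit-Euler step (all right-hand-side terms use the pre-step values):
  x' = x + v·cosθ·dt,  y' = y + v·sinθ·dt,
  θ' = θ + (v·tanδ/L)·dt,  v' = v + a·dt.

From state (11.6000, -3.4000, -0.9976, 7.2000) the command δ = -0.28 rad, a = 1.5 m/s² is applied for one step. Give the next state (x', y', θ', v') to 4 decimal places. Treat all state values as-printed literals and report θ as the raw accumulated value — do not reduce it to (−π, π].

x' = 11.6000 + 7.2000·cos(-0.9976)·0.2 = 12.3809
y' = -3.4000 + 7.2000·sin(-0.9976)·0.2 = -4.6098
θ' = -0.9976 + (7.2000/2.7)·tan(-0.28)·0.2 = -1.1510
v' = 7.2000 + 1.5000·0.2 = 7.5000

(12.3809, -4.6098, -1.1510, 7.5000)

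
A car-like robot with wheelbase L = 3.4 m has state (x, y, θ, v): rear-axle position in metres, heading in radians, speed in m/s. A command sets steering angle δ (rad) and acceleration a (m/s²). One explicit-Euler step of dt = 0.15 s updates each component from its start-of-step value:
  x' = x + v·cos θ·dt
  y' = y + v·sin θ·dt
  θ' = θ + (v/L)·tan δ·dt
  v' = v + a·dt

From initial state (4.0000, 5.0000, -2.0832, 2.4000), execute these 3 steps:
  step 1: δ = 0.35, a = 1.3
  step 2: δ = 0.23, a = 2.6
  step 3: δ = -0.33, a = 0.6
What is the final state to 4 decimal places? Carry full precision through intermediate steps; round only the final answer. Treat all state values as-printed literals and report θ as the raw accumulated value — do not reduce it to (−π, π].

after step 1 (δ=0.35, a=1.3): (3.823501, 4.686235, -2.044550, 2.595000)
after step 2 (δ=0.23, a=2.6): (3.645914, 4.339857, -2.017744, 2.985000)
after step 3 (δ=-0.33, a=0.6): (3.452390, 3.936089, -2.062851, 3.075000)

(3.4524, 3.9361, -2.0629, 3.0750)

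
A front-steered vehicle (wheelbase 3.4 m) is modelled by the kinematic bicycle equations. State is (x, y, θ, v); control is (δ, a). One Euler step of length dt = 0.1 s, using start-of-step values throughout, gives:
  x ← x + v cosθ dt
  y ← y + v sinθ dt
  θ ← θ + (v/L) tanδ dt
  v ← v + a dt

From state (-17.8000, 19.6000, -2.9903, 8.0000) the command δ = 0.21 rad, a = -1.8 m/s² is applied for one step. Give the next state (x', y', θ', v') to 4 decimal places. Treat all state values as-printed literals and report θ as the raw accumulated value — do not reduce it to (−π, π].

x' = -17.8000 + 8.0000·cos(-2.9903)·0.1 = -18.5909
y' = 19.6000 + 8.0000·sin(-2.9903)·0.1 = 19.4794
θ' = -2.9903 + (8.0000/3.4)·tan(0.21)·0.1 = -2.9401
v' = 8.0000 − 1.8000·0.1 = 7.8200

(-18.5909, 19.4794, -2.9401, 7.8200)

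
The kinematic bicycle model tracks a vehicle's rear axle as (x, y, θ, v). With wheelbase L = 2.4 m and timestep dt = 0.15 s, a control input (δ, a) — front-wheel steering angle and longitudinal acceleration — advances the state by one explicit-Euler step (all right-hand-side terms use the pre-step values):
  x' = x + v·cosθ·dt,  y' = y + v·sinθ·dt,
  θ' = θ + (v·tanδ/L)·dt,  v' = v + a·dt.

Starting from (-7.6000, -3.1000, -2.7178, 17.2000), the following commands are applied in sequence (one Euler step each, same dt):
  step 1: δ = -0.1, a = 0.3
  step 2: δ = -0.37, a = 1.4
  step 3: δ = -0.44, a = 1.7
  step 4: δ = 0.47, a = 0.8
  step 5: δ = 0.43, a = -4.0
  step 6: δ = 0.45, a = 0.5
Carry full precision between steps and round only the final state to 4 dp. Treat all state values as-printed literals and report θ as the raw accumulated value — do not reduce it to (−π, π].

after step 1 (δ=-0.1, a=0.3): (-9.951763, -4.160949, -2.825660, 17.245000)
after step 2 (δ=-0.37, a=1.4): (-12.410486, -4.964661, -3.243704, 17.455000)
after step 3 (δ=-0.44, a=1.7): (-15.015099, -4.697773, -3.757296, 17.710000)
after step 4 (δ=0.47, a=0.8): (-17.183779, -3.163558, -3.195041, 17.830000)
after step 5 (δ=0.43, a=-4.0): (-19.854460, -3.020679, -2.683965, 17.230000)
after step 6 (δ=0.45, a=0.5): (-22.173023, -4.162565, -2.163775, 17.305000)

(-22.1730, -4.1626, -2.1638, 17.3050)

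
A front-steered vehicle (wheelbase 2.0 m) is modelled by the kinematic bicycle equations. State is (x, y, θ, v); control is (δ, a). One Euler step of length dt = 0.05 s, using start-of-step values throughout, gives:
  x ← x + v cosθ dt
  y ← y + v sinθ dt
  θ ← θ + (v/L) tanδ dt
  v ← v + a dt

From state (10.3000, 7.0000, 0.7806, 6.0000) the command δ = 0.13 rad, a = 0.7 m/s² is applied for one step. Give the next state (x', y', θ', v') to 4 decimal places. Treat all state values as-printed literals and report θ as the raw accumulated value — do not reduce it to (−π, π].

x' = 10.3000 + 6.0000·cos(0.7806)·0.05 = 10.5131
y' = 7.0000 + 6.0000·sin(0.7806)·0.05 = 7.2111
θ' = 0.7806 + (6.0000/2.0)·tan(0.13)·0.05 = 0.8002
v' = 6.0000 + 0.7000·0.05 = 6.0350

(10.5131, 7.2111, 0.8002, 6.0350)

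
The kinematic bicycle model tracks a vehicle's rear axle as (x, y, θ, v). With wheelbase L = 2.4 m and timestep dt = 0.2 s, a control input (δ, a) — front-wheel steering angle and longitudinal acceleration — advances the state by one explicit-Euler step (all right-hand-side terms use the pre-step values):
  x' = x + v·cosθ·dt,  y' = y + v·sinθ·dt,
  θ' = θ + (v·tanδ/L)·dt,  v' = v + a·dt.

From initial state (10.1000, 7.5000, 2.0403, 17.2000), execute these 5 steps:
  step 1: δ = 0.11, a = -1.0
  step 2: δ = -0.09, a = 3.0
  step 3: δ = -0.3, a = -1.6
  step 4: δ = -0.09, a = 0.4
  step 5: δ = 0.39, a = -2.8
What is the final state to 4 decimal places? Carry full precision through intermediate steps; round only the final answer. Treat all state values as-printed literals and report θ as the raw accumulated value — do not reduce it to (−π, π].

(4.9894, 23.3207, 2.0818, 16.8000)

after step 1 (δ=0.11, a=-1.0): (8.543594, 10.567768, 2.198606, 17.000000)
after step 2 (δ=-0.09, a=3.0): (6.546525, 13.319443, 2.070760, 17.600000)
after step 3 (δ=-0.3, a=-1.6): (4.859058, 16.408594, 1.617067, 17.280000)
after step 4 (δ=-0.09, a=0.4): (4.699203, 19.860895, 1.487116, 17.360000)
after step 5 (δ=0.39, a=-2.8): (4.989402, 23.320746, 2.081776, 16.800000)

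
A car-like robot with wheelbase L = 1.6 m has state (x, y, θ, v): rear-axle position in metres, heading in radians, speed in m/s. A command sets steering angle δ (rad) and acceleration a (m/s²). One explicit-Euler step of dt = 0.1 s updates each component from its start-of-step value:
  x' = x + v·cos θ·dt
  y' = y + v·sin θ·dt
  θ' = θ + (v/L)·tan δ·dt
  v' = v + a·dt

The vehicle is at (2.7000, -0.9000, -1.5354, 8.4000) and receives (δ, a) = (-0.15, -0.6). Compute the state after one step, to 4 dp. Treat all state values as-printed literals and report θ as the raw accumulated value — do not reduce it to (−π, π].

x' = 2.7000 + 8.4000·cos(-1.5354)·0.1 = 2.7297
y' = -0.9000 + 8.4000·sin(-1.5354)·0.1 = -1.7395
θ' = -1.5354 + (8.4000/1.6)·tan(-0.15)·0.1 = -1.6147
v' = 8.4000 − 0.6000·0.1 = 8.3400

(2.7297, -1.7395, -1.6147, 8.3400)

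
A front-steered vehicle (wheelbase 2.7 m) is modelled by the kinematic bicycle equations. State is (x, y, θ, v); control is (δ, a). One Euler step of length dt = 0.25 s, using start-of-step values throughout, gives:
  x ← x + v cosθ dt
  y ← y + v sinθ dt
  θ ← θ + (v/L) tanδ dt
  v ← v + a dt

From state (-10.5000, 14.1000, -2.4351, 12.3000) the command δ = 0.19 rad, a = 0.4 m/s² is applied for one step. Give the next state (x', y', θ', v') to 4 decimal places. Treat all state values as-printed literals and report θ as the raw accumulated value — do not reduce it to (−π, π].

x' = -10.5000 + 12.3000·cos(-2.4351)·0.25 = -12.8390
y' = 14.1000 + 12.3000·sin(-2.4351)·0.25 = 12.1038
θ' = -2.4351 + (12.3000/2.7)·tan(0.19)·0.25 = -2.2161
v' = 12.3000 + 0.4000·0.25 = 12.4000

(-12.8390, 12.1038, -2.2161, 12.4000)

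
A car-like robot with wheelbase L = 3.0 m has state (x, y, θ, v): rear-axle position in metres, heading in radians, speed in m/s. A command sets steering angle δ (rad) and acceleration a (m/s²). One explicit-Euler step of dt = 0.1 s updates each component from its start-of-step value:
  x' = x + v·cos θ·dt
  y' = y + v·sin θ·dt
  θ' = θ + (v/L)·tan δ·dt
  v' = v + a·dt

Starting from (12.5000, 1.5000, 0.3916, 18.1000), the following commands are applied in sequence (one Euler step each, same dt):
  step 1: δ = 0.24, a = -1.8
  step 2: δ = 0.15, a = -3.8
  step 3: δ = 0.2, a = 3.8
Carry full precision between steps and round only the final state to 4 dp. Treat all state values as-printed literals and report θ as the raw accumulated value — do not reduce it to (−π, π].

(17.1285, 4.1437, 0.7480, 17.9200)

after step 1 (δ=0.24, a=-1.8): (14.172982, 2.190819, 0.539246, 17.920000)
after step 2 (δ=0.15, a=-3.8): (15.710691, 3.110991, 0.629524, 17.540000)
after step 3 (δ=0.2, a=3.8): (17.128463, 4.143676, 0.748042, 17.920000)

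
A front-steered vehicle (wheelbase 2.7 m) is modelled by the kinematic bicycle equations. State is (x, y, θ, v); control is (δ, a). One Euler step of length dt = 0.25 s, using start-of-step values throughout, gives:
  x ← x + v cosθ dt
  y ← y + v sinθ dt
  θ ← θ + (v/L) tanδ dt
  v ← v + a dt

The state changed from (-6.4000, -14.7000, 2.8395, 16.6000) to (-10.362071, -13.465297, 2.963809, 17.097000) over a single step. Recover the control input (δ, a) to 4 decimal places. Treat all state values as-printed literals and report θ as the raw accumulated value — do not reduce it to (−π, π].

δ = 0.0807, a = 1.9880

a = (v'−v)/dt = (0.497000)/0.25 = 1.9880
Δθ = θ'−θ = 0.124309;  (v·dt/L) = 16.6000·0.25/2.7 = 1.537037
tan δ = Δθ·L/(v·dt) = 0.080876  →  δ = 0.0807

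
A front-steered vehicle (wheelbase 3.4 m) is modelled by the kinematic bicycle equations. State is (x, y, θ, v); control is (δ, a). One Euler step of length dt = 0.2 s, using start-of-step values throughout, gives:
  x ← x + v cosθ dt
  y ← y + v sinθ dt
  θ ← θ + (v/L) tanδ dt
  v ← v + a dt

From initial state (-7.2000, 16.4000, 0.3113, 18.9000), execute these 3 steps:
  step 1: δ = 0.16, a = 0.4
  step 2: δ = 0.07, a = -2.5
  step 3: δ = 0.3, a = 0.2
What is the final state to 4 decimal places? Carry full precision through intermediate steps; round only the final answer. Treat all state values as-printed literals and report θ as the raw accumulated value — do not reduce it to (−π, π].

after step 1 (δ=0.16, a=0.4): (-3.601681, 17.557800, 0.490716, 18.980000)
after step 2 (δ=0.07, a=-2.5): (-0.253626, 19.346694, 0.568997, 18.480000)
after step 3 (δ=0.3, a=0.2): (2.860040, 21.338051, 0.905264, 18.520000)

(2.8600, 21.3381, 0.9053, 18.5200)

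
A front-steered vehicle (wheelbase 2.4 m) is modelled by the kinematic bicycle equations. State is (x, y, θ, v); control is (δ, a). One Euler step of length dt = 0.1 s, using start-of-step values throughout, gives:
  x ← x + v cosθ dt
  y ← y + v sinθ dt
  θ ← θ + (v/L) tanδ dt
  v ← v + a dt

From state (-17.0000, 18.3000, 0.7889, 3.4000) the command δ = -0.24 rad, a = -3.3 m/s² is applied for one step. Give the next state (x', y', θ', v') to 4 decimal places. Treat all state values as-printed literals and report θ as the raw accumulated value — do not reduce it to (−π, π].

(-16.7604, 18.5413, 0.7542, 3.0700)

x' = -17.0000 + 3.4000·cos(0.7889)·0.1 = -16.7604
y' = 18.3000 + 3.4000·sin(0.7889)·0.1 = 18.5413
θ' = 0.7889 + (3.4000/2.4)·tan(-0.24)·0.1 = 0.7542
v' = 3.4000 − 3.3000·0.1 = 3.0700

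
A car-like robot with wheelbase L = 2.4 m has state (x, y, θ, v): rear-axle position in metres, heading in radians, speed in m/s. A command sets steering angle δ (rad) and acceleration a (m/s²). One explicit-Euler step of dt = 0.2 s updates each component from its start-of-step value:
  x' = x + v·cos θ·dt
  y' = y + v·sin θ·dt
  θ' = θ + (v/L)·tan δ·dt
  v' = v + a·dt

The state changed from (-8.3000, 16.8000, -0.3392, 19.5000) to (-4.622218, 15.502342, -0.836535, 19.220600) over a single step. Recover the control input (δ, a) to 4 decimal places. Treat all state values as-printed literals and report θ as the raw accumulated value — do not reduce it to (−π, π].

δ = -0.2970, a = -1.3970

a = (v'−v)/dt = (-0.279400)/0.2 = -1.3970
Δθ = θ'−θ = -0.497335;  (v·dt/L) = 19.5000·0.2/2.4 = 1.625000
tan δ = Δθ·L/(v·dt) = -0.306052  →  δ = -0.2970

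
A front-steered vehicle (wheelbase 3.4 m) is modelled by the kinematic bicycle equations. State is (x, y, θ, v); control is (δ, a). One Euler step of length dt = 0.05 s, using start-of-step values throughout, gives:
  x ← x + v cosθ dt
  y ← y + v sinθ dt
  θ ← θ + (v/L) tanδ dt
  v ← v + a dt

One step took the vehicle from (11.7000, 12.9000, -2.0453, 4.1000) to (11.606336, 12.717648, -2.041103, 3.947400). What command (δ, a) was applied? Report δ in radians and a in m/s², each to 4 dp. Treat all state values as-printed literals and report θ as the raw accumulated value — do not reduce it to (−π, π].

a = (v'−v)/dt = (-0.152600)/0.05 = -3.0520
Δθ = θ'−θ = 0.004197;  (v·dt/L) = 4.1000·0.05/3.4 = 0.060294
tan δ = Δθ·L/(v·dt) = 0.069609  →  δ = 0.0695

δ = 0.0695, a = -3.0520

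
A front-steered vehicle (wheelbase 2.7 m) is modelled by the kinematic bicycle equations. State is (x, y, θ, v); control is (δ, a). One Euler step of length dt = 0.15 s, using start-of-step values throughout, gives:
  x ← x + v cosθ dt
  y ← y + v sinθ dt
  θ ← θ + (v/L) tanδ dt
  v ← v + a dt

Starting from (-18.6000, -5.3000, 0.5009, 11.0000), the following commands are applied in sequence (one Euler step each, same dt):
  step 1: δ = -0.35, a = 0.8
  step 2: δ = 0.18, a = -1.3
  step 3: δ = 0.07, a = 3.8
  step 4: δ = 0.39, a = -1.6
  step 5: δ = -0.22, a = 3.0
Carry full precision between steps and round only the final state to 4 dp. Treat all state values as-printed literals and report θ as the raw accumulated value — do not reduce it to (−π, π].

(-11.1715, -1.6221, 0.5555, 11.7050)

after step 1 (δ=-0.35, a=0.8): (-17.152701, -4.507645, 0.277827, 11.120000)
after step 2 (δ=0.18, a=-1.3): (-15.548663, -4.050168, 0.390244, 10.925000)
after step 3 (δ=0.07, a=3.8): (-14.033120, -3.426765, 0.432799, 11.495000)
after step 4 (δ=0.39, a=-1.6): (-12.467854, -2.703591, 0.695304, 11.255000)
after step 5 (δ=-0.22, a=3.0): (-11.171516, -1.622066, 0.555479, 11.705000)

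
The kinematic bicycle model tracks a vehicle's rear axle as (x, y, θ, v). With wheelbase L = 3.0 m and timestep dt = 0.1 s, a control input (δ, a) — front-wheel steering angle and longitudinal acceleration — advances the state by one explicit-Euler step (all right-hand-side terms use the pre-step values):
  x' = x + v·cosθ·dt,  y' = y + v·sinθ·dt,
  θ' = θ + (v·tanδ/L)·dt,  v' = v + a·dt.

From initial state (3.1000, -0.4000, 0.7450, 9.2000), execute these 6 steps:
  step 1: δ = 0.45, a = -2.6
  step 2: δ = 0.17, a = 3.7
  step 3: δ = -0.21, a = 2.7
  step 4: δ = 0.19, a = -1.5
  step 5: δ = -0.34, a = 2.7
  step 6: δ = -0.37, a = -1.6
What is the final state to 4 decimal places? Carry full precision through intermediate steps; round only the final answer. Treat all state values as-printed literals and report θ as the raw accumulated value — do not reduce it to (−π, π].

(6.7067, 3.8876, 0.7030, 9.5400)

after step 1 (δ=0.45, a=-2.6): (3.776281, 0.223734, 0.893137, 8.940000)
after step 2 (δ=0.17, a=3.7): (4.336793, 0.920198, 0.944291, 9.310000)
after step 3 (δ=-0.21, a=2.7): (4.882655, 1.674384, 0.878145, 9.580000)
after step 4 (δ=0.19, a=-1.5): (5.494414, 2.411618, 0.939560, 9.430000)
after step 5 (δ=-0.34, a=2.7): (6.050920, 3.172900, 0.828368, 9.700000)
after step 6 (δ=-0.37, a=-1.6): (6.706716, 3.887625, 0.702959, 9.540000)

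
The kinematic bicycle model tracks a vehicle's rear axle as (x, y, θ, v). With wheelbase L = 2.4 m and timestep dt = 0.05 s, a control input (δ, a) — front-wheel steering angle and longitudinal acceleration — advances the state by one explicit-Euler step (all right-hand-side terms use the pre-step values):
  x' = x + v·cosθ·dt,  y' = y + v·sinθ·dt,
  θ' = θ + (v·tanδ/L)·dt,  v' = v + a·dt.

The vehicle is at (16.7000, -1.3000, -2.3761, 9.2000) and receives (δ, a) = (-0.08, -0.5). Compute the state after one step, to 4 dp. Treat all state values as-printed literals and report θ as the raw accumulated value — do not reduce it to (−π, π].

(16.3683, -1.6187, -2.3915, 9.1750)

x' = 16.7000 + 9.2000·cos(-2.3761)·0.05 = 16.3683
y' = -1.3000 + 9.2000·sin(-2.3761)·0.05 = -1.6187
θ' = -2.3761 + (9.2000/2.4)·tan(-0.08)·0.05 = -2.3915
v' = 9.2000 − 0.5000·0.05 = 9.1750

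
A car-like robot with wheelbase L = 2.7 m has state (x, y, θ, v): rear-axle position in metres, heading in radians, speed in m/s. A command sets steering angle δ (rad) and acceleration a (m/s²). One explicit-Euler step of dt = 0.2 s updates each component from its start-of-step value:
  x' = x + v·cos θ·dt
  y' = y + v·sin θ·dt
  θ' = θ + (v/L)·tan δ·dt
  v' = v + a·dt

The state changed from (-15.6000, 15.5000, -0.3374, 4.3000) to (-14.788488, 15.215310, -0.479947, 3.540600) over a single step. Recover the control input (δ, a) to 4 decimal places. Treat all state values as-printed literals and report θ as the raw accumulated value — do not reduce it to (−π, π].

δ = -0.4208, a = -3.7970

a = (v'−v)/dt = (-0.759400)/0.2 = -3.7970
Δθ = θ'−θ = -0.142547;  (v·dt/L) = 4.3000·0.2/2.7 = 0.318519
tan δ = Δθ·L/(v·dt) = -0.447531  →  δ = -0.4208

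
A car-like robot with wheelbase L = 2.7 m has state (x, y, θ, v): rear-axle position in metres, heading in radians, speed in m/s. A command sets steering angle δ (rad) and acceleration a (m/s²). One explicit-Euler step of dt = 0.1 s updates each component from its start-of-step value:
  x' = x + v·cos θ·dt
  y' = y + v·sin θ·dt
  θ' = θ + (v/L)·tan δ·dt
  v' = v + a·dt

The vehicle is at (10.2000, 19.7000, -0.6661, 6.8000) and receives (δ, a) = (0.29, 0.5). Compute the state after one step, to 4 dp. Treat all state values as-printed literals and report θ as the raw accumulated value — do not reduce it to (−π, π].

x' = 10.2000 + 6.8000·cos(-0.6661)·0.1 = 10.7346
y' = 19.7000 + 6.8000·sin(-0.6661)·0.1 = 19.2798
θ' = -0.6661 + (6.8000/2.7)·tan(0.29)·0.1 = -0.5909
v' = 6.8000 + 0.5000·0.1 = 6.8500

(10.7346, 19.2798, -0.5909, 6.8500)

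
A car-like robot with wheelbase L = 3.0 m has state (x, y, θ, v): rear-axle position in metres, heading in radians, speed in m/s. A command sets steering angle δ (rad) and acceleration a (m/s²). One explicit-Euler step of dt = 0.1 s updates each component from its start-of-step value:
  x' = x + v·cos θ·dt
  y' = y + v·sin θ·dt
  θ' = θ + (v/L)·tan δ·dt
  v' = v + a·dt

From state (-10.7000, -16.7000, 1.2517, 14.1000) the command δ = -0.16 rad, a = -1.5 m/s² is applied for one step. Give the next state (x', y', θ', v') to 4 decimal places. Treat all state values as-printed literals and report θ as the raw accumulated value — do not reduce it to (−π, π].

x' = -10.7000 + 14.1000·cos(1.2517)·0.1 = -10.2577
y' = -16.7000 + 14.1000·sin(1.2517)·0.1 = -15.3612
θ' = 1.2517 + (14.1000/3.0)·tan(-0.16)·0.1 = 1.1759
v' = 14.1000 − 1.5000·0.1 = 13.9500

(-10.2577, -15.3612, 1.1759, 13.9500)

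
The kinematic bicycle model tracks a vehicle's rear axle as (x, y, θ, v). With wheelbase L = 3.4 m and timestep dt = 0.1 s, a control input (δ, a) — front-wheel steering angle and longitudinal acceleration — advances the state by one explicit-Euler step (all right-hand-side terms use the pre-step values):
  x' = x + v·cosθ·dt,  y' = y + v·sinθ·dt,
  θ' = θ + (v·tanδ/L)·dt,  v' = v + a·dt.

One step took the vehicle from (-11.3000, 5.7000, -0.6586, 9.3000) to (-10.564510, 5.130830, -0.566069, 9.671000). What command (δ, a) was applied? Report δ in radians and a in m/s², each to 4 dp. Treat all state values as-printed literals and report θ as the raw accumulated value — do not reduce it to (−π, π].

δ = 0.3262, a = 3.7100

a = (v'−v)/dt = (0.371000)/0.1 = 3.7100
Δθ = θ'−θ = 0.092531;  (v·dt/L) = 9.3000·0.1/3.4 = 0.273529
tan δ = Δθ·L/(v·dt) = 0.338285  →  δ = 0.3262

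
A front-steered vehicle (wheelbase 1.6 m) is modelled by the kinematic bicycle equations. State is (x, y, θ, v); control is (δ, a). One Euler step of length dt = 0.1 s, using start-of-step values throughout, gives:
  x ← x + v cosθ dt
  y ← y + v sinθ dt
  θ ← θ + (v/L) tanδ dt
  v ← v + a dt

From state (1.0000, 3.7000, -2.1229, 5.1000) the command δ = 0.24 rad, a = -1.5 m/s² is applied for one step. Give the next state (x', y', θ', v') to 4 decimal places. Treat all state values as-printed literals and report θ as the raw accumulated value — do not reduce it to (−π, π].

x' = 1.0000 + 5.1000·cos(-2.1229)·0.1 = 0.7325
y' = 3.7000 + 5.1000·sin(-2.1229)·0.1 = 3.2658
θ' = -2.1229 + (5.1000/1.6)·tan(0.24)·0.1 = -2.0449
v' = 5.1000 − 1.5000·0.1 = 4.9500

(0.7325, 3.2658, -2.0449, 4.9500)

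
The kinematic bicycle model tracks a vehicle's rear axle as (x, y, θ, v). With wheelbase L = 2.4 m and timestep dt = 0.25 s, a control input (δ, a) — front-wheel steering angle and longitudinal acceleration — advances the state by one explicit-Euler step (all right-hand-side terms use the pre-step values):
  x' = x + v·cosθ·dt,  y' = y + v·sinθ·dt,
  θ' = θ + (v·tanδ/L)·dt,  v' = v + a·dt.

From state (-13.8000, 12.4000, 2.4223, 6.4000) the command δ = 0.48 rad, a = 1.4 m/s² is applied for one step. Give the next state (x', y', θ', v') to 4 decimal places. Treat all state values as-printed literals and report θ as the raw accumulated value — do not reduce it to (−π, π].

x' = -13.8000 + 6.4000·cos(2.4223)·0.25 = -15.0036
y' = 12.4000 + 6.4000·sin(2.4223)·0.25 = 13.4542
θ' = 2.4223 + (6.4000/2.4)·tan(0.48)·0.25 = 2.7694
v' = 6.4000 + 1.4000·0.25 = 6.7500

(-15.0036, 13.4542, 2.7694, 6.7500)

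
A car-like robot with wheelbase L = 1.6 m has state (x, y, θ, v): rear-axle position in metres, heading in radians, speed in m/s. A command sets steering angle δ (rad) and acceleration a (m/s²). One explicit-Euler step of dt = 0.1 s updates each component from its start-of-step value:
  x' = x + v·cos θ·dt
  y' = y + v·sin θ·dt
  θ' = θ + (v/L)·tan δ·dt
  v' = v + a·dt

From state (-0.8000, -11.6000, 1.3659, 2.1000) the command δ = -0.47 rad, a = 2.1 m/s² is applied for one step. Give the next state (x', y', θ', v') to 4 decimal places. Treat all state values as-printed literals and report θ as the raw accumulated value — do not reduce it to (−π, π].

x' = -0.8000 + 2.1000·cos(1.3659)·0.1 = -0.7573
y' = -11.6000 + 2.1000·sin(1.3659)·0.1 = -11.3944
θ' = 1.3659 + (2.1000/1.6)·tan(-0.47)·0.1 = 1.2992
v' = 2.1000 + 2.1000·0.1 = 2.3100

(-0.7573, -11.3944, 1.2992, 2.3100)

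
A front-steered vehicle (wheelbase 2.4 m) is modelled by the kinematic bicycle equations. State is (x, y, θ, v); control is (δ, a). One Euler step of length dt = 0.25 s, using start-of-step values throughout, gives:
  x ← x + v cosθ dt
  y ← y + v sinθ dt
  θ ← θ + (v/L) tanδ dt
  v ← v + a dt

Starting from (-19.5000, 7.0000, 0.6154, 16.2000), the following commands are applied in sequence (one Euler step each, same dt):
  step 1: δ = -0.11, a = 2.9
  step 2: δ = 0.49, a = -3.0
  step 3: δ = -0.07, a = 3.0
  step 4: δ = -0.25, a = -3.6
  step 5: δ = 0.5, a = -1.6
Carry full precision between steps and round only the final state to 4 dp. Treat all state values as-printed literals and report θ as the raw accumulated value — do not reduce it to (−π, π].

(-7.4191, 21.9542, 1.7130, 15.6250)

after step 1 (δ=-0.11, a=2.9): (-16.193002, 9.338005, 0.429023, 16.925000)
after step 2 (δ=0.49, a=-3.0): (-12.345219, 11.098130, 1.369397, 16.175000)
after step 3 (δ=-0.07, a=3.0): (-11.536305, 15.060146, 1.251261, 16.925000)
after step 4 (δ=-0.25, a=-3.6): (-10.207164, 19.077217, 0.801088, 16.025000)
after step 5 (δ=0.5, a=-1.6): (-7.419111, 21.954161, 1.713015, 15.625000)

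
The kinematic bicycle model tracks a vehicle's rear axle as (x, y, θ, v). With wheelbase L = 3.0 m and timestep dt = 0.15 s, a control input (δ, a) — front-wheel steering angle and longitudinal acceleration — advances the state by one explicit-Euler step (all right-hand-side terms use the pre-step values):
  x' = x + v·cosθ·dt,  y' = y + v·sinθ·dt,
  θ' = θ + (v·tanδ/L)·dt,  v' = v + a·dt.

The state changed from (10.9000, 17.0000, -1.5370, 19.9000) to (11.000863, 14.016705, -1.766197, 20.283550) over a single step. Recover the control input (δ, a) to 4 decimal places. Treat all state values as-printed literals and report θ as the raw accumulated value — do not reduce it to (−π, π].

a = (v'−v)/dt = (0.383550)/0.15 = 2.5570
Δθ = θ'−θ = -0.229197;  (v·dt/L) = 19.9000·0.15/3.0 = 0.995000
tan δ = Δθ·L/(v·dt) = -0.230349  →  δ = -0.2264

δ = -0.2264, a = 2.5570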